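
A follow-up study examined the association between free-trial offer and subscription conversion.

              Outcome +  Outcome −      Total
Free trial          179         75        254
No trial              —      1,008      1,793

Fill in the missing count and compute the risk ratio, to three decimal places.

1.610

The missing cell is in the unexposed row: 1793 − 1008 = 785.
So a = 179, b = 75, c = 785, d = 1008.
RR = [a/(a+b)] / [c/(c+d)] = (179/254) / (785/1793) = 0.70472/0.43781 = 1.60964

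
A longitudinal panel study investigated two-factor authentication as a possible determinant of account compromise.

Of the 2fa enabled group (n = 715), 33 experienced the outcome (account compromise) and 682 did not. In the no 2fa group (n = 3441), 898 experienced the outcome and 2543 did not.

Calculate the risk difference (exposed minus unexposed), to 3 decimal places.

-0.215

From the description: a = 33, b = 682, c = 898, d = 2543.
Risk in exposed = 33/715 = 0.046154; risk in unexposed = 898/3441 = 0.260971.
Risk difference = 0.046154 − 0.260971 = -0.214817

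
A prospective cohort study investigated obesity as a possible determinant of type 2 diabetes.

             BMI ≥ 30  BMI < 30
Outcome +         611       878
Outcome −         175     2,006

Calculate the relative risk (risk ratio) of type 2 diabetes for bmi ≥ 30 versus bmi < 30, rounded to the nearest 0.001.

2.553

Reading the table with exposure as columns: a = 611 (BMI ≥ 30, case), b = 175 (BMI ≥ 30, non-case), c = 878 (BMI < 30, case), d = 2006.
Risk in exposed = 611/786 = 0.77735; risk in unexposed = 878/2884 = 0.30444.
RR = 0.77735 / 0.30444 = 2.55340
The risk among the exposed is 2.55 times that among the unexposed.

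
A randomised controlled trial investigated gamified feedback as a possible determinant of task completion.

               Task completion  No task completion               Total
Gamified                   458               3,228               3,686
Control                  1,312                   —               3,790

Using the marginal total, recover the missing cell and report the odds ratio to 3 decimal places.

The missing cell is in the unexposed row: 3790 − 1312 = 2478.
So a = 458, b = 3228, c = 1312, d = 2478.
OR = (a·d)/(b·c) = (458 × 2478) / (3228 × 1312) = 1134924 / 4235136 = 0.26798

0.268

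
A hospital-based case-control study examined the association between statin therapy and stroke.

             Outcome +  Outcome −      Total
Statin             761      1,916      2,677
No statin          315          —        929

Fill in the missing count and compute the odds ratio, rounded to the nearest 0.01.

The missing cell is in the unexposed row: 929 − 315 = 614.
So a = 761, b = 1916, c = 315, d = 614.
OR = (a·d)/(b·c) = (761 × 614) / (1916 × 315) = 467254 / 603540 = 0.77419

0.77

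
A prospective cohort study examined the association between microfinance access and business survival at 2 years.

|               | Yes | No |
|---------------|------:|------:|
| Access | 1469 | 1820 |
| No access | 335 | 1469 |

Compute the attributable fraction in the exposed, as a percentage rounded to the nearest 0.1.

58.4

Cells: a = 1469, b = 1820, c = 335, d = 1469.
Risk in exposed = 1469/3289 = 0.44664; risk in unexposed = 335/1804 = 0.18570.
RR = 0.44664/0.18570 = 2.40519
AR% = (RR − 1)/RR × 100 = (2.40519 − 1)/2.40519 × 100 = 58.4233%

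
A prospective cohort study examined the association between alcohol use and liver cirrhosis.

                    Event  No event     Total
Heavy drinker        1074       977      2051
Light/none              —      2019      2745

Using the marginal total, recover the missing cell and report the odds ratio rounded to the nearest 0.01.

The missing cell is in the unexposed row: 2745 − 2019 = 726.
So a = 1074, b = 977, c = 726, d = 2019.
OR = (a·d)/(b·c) = (1074 × 2019) / (977 × 726) = 2168406 / 709302 = 3.05710

3.06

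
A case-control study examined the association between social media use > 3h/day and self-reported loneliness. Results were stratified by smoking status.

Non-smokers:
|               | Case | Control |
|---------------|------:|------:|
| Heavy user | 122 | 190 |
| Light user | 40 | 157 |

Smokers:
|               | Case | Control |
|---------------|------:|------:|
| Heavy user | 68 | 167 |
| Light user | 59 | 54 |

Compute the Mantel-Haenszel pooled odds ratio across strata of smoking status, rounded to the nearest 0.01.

1.11

OR_MH = Σ(aᵢdᵢ/nᵢ) / Σ(bᵢcᵢ/nᵢ), where nᵢ is the stratum total.
Stratum 1 (Non-smokers): n = 509; a·d/n = 122·157/509 = 37.6306; b·c/n = 190·40/509 = 14.9312
Stratum 2 (Smokers): n = 348; a·d/n = 68·54/348 = 10.5517; b·c/n = 167·59/348 = 28.3132
OR_MH = (37.6306 + 10.5517) / (14.9312 + 28.3132) = 48.1824 / 43.2445 = 1.11419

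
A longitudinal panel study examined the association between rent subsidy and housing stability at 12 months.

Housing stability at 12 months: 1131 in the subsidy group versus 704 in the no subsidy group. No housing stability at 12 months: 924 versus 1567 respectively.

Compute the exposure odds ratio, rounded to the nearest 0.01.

2.72

From the description: a = 1131, b = 924, c = 704, d = 1567.
OR = (a·d)/(b·c) = (1131 × 1567) / (924 × 704) = 1772277 / 650496 = 2.72450
The odds of housing stability at 12 months are about 2.72 times as high in the subsidy group.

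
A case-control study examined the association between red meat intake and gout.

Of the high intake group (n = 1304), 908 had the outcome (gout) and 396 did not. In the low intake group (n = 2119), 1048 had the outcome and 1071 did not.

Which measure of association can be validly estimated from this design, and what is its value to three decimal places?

From the description: a = 908, b = 396, c = 1048, d = 1071.
This is a case-control study: participants were sampled on outcome status, so risks in the source population cannot be estimated directly — relative risk is not valid here. The odds ratio is the appropriate measure.
OR = (a·d)/(b·c) = (908 × 1071) / (396 × 1048) = 972468 / 415008 = 2.34325

2.343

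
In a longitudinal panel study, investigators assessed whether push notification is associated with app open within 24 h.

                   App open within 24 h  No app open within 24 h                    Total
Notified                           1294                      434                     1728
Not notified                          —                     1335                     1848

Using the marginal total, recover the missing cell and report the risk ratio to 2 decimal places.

The missing cell is in the unexposed row: 1848 − 1335 = 513.
So a = 1294, b = 434, c = 513, d = 1335.
RR = [a/(a+b)] / [c/(c+d)] = (1294/1728) / (513/1848) = 0.74884/0.27760 = 2.69759

2.70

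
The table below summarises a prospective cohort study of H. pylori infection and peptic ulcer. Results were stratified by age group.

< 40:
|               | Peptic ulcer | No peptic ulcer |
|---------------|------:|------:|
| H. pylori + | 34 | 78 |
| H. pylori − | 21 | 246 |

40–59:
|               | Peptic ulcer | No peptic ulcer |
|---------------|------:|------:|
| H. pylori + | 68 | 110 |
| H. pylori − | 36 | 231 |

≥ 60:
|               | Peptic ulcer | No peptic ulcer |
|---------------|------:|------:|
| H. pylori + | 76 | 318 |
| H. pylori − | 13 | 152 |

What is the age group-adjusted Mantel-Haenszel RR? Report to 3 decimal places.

RR_MH = Σ(aᵢ·n₀ᵢ/nᵢ) / Σ(cᵢ·n₁ᵢ/nᵢ), with n₁ᵢ = aᵢ+bᵢ (exposed), n₀ᵢ = cᵢ+dᵢ (unexposed), nᵢ = n₁ᵢ+n₀ᵢ.
Stratum 1 (< 40): n₁ = 112, n₀ = 267, n = 379; a·n₀/n = 34·267/379 = 23.9525; c·n₁/n = 21·112/379 = 6.2058
Stratum 2 (40–59): n₁ = 178, n₀ = 267, n = 445; a·n₀/n = 68·267/445 = 40.8000; c·n₁/n = 36·178/445 = 14.4000
Stratum 3 (≥ 60): n₁ = 394, n₀ = 165, n = 559; a·n₀/n = 76·165/559 = 22.4329; c·n₁/n = 13·394/559 = 9.1628
RR_MH = (23.9525 + 40.8000 + 22.4329) / (6.2058 + 14.4000 + 9.1628) = 87.1854 / 29.7686 = 2.92877

2.929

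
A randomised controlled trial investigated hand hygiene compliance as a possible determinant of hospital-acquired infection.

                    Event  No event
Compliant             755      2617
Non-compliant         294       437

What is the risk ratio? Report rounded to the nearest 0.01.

0.56

Cells: a = 755, b = 2617, c = 294, d = 437.
Risk in exposed = 755/3372 = 0.22390; risk in unexposed = 294/731 = 0.40219.
RR = 0.22390 / 0.40219 = 0.55671
The risk is 44% lower among the exposed than among the unexposed.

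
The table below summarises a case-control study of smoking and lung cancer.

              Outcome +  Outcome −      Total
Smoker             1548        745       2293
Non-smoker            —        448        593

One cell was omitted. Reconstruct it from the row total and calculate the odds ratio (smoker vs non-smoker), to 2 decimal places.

The missing cell is in the unexposed row: 593 − 448 = 145.
So a = 1548, b = 745, c = 145, d = 448.
OR = (a·d)/(b·c) = (1548 × 448) / (745 × 145) = 693504 / 108025 = 6.41985

6.42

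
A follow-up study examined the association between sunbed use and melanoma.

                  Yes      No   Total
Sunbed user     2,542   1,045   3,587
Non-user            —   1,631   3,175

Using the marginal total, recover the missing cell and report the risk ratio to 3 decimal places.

1.457

The missing cell is in the unexposed row: 3175 − 1631 = 1544.
So a = 2542, b = 1045, c = 1544, d = 1631.
RR = [a/(a+b)] / [c/(c+d)] = (2542/3587) / (1544/3175) = 0.70867/0.48630 = 1.45727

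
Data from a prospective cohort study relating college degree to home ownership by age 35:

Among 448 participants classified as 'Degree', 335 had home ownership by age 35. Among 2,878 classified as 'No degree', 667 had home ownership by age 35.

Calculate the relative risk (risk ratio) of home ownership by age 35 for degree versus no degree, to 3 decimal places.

3.227

From the description: a = 335, b = 113, c = 667, d = 2211.
Risk in exposed = 335/448 = 0.74777; risk in unexposed = 667/2878 = 0.23176.
RR = 0.74777 / 0.23176 = 3.22650
The risk among the exposed is 3.23 times that among the unexposed.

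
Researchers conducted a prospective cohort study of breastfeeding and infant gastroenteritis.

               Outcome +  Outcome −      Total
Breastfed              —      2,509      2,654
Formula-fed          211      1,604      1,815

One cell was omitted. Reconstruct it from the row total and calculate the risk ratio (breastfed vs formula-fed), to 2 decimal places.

0.47

The missing cell is in the exposed row: 2654 − 2509 = 145.
So a = 145, b = 2509, c = 211, d = 1604.
RR = [a/(a+b)] / [c/(c+d)] = (145/2654) / (211/1815) = 0.05463/0.11625 = 0.46996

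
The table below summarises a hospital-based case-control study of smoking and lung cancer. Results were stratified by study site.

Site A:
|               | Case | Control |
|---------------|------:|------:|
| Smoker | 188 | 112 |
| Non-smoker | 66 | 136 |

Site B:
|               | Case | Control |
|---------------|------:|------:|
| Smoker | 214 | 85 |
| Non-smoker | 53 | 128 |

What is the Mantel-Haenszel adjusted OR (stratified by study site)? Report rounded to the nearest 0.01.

OR_MH = Σ(aᵢdᵢ/nᵢ) / Σ(bᵢcᵢ/nᵢ), where nᵢ is the stratum total.
Stratum 1 (Site A): n = 502; a·d/n = 188·136/502 = 50.9323; b·c/n = 112·66/502 = 14.7251
Stratum 2 (Site B): n = 480; a·d/n = 214·128/480 = 57.0667; b·c/n = 85·53/480 = 9.3854
OR_MH = (50.9323 + 57.0667) / (14.7251 + 9.3854) = 107.9989 / 24.1105 = 4.47933

4.48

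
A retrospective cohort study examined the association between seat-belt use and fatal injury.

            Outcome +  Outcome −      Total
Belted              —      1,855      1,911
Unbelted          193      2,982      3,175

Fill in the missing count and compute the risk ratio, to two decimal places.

The missing cell is in the exposed row: 1911 − 1855 = 56.
So a = 56, b = 1855, c = 193, d = 2982.
RR = [a/(a+b)] / [c/(c+d)] = (56/1911) / (193/3175) = 0.02930/0.06079 = 0.48207

0.48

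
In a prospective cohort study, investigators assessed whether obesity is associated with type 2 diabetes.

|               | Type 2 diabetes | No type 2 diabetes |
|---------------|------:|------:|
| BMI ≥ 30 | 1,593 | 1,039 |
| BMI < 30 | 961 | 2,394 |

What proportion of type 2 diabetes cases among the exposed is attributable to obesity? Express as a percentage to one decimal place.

52.7

Cells: a = 1593, b = 1039, c = 961, d = 2394.
Risk in exposed = 1593/2632 = 0.60524; risk in unexposed = 961/3355 = 0.28644.
RR = 0.60524/0.28644 = 2.11300
AR% = (RR − 1)/RR × 100 = (2.11300 − 1)/2.11300 × 100 = 52.6739%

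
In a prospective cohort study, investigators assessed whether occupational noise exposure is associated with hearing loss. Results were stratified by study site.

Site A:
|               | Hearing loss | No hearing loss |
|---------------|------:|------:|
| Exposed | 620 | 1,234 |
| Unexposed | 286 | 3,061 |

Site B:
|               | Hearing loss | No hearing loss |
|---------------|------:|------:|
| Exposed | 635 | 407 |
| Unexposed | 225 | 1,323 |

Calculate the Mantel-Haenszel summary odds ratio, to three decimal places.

OR_MH = Σ(aᵢdᵢ/nᵢ) / Σ(bᵢcᵢ/nᵢ), where nᵢ is the stratum total.
Stratum 1 (Site A): n = 5201; a·d/n = 620·3061/5201 = 364.8952; b·c/n = 1234·286/5201 = 67.8570
Stratum 2 (Site B): n = 2590; a·d/n = 635·1323/2590 = 324.3649; b·c/n = 407·225/2590 = 35.3571
OR_MH = (364.8952 + 324.3649) / (67.8570 + 35.3571) = 689.2601 / 103.2141 = 6.67796

6.678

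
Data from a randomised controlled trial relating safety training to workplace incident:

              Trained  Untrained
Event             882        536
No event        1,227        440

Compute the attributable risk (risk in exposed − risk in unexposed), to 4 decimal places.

Reading the table with exposure as columns: a = 882 (Trained, case), b = 1227 (Trained, non-case), c = 536 (Untrained, case), d = 440.
Risk in exposed = 882/2109 = 0.418208; risk in unexposed = 536/976 = 0.549180.
Risk difference = 0.418208 − 0.549180 = -0.130973

-0.1310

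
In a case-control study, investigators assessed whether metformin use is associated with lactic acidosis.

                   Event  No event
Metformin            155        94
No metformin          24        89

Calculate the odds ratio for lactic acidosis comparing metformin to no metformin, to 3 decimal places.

6.115

Cells: a = 155, b = 94, c = 24, d = 89.
OR = (a·d)/(b·c) = (155 × 89) / (94 × 24) = 13795 / 2256 = 6.11480
The odds of lactic acidosis are about 6.11 times as high in the metformin group.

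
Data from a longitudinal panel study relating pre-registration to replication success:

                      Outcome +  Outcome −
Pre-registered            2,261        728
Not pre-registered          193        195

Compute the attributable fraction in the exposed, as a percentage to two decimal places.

34.24

Cells: a = 2261, b = 728, c = 193, d = 195.
Risk in exposed = 2261/2989 = 0.75644; risk in unexposed = 193/388 = 0.49742.
RR = 0.75644/0.49742 = 1.52072
AR% = (RR − 1)/RR × 100 = (1.52072 − 1)/1.52072 × 100 = 34.2416%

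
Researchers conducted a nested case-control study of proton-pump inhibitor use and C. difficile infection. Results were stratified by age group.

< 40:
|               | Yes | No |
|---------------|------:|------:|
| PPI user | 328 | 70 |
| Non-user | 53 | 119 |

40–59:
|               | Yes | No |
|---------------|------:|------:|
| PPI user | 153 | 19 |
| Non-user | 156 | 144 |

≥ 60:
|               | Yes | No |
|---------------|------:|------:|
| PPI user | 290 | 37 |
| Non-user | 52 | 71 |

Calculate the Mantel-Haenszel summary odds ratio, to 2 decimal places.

OR_MH = Σ(aᵢdᵢ/nᵢ) / Σ(bᵢcᵢ/nᵢ), where nᵢ is the stratum total.
Stratum 1 (< 40): n = 570; a·d/n = 328·119/570 = 68.4772; b·c/n = 70·53/570 = 6.5088
Stratum 2 (40–59): n = 472; a·d/n = 153·144/472 = 46.6780; b·c/n = 19·156/472 = 6.2797
Stratum 3 (≥ 60): n = 450; a·d/n = 290·71/450 = 45.7556; b·c/n = 37·52/450 = 4.2756
OR_MH = (68.4772 + 46.6780 + 45.7556) / (6.5088 + 6.2797 + 4.2756) = 160.9107 / 17.0640 = 9.42984

9.43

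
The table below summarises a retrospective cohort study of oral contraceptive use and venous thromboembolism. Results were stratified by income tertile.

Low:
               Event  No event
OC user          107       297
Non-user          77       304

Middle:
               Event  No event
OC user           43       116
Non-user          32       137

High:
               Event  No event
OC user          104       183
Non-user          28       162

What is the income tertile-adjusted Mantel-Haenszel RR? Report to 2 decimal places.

RR_MH = Σ(aᵢ·n₀ᵢ/nᵢ) / Σ(cᵢ·n₁ᵢ/nᵢ), with n₁ᵢ = aᵢ+bᵢ (exposed), n₀ᵢ = cᵢ+dᵢ (unexposed), nᵢ = n₁ᵢ+n₀ᵢ.
Stratum 1 (Low): n₁ = 404, n₀ = 381, n = 785; a·n₀/n = 107·381/785 = 51.9325; c·n₁/n = 77·404/785 = 39.6280
Stratum 2 (Middle): n₁ = 159, n₀ = 169, n = 328; a·n₀/n = 43·169/328 = 22.1555; c·n₁/n = 32·159/328 = 15.5122
Stratum 3 (High): n₁ = 287, n₀ = 190, n = 477; a·n₀/n = 104·190/477 = 41.4256; c·n₁/n = 28·287/477 = 16.8470
RR_MH = (51.9325 + 22.1555 + 41.4256) / (39.6280 + 15.5122 + 16.8470) = 115.5135 / 71.9872 = 1.60464

1.60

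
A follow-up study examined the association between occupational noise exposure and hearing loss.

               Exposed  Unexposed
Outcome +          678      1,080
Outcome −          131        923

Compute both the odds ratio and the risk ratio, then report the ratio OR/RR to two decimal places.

2.85

Reading the table with exposure as columns: a = 678 (Exposed, case), b = 131 (Exposed, non-case), c = 1080 (Unexposed, case), d = 923.
OR = (678·923)/(131·1080) = 625794/141480 = 4.42320
Risk in exposed = 678/809 = 0.83807; risk in unexposed = 1080/2003 = 0.53919; RR = 1.55431
OR/RR = 4.42320 / 1.55431 = 2.84576
The outcome is not rare, so the OR lies further from 1 than the RR.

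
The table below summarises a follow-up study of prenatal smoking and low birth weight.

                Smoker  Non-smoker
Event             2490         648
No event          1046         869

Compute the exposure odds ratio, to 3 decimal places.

Reading the table with exposure as columns: a = 2490 (Smoker, case), b = 1046 (Smoker, non-case), c = 648 (Non-smoker, case), d = 869.
OR = (a·d)/(b·c) = (2490 × 869) / (1046 × 648) = 2163810 / 677808 = 3.19236
The odds of low birth weight are about 3.19 times as high in the smoker group.

3.192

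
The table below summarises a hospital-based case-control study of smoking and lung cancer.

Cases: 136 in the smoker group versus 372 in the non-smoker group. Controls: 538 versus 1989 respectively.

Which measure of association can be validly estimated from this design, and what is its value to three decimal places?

1.352

From the description: a = 136, b = 538, c = 372, d = 1989.
This is a hospital-based case-control study: participants were sampled on outcome status, so risks in the source population cannot be estimated directly — relative risk is not valid here. The odds ratio is the appropriate measure.
OR = (a·d)/(b·c) = (136 × 1989) / (538 × 372) = 270504 / 200136 = 1.35160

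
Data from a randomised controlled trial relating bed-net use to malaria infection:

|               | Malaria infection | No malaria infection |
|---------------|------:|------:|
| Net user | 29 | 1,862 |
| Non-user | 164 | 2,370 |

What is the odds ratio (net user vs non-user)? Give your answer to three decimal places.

0.225

Cells: a = 29, b = 1862, c = 164, d = 2370.
OR = (a·d)/(b·c) = (29 × 2370) / (1862 × 164) = 68730 / 305368 = 0.22507
Exposure is associated with lower odds of malaria infection (OR = 0.23 < 1).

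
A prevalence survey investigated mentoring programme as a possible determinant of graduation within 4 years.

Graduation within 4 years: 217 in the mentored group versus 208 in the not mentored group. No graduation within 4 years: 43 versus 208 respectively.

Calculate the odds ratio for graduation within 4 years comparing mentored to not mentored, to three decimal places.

From the description: a = 217, b = 43, c = 208, d = 208.
OR = (a·d)/(b·c) = (217 × 208) / (43 × 208) = 45136 / 8944 = 5.04651
The odds of graduation within 4 years are about 5.05 times as high in the mentored group.

5.047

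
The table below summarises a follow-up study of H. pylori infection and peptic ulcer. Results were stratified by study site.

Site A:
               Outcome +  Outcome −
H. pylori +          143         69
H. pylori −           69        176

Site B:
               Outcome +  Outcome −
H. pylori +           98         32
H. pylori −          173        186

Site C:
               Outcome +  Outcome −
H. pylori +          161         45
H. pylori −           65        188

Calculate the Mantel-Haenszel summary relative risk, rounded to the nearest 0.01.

RR_MH = Σ(aᵢ·n₀ᵢ/nᵢ) / Σ(cᵢ·n₁ᵢ/nᵢ), with n₁ᵢ = aᵢ+bᵢ (exposed), n₀ᵢ = cᵢ+dᵢ (unexposed), nᵢ = n₁ᵢ+n₀ᵢ.
Stratum 1 (Site A): n₁ = 212, n₀ = 245, n = 457; a·n₀/n = 143·245/457 = 76.6630; c·n₁/n = 69·212/457 = 32.0088
Stratum 2 (Site B): n₁ = 130, n₀ = 359, n = 489; a·n₀/n = 98·359/489 = 71.9468; c·n₁/n = 173·130/489 = 45.9918
Stratum 3 (Site C): n₁ = 206, n₀ = 253, n = 459; a·n₀/n = 161·253/459 = 88.7429; c·n₁/n = 65·206/459 = 29.1721
RR_MH = (76.6630 + 71.9468 + 88.7429) / (32.0088 + 45.9918 + 29.1721) = 237.3528 / 107.1727 = 2.21468

2.21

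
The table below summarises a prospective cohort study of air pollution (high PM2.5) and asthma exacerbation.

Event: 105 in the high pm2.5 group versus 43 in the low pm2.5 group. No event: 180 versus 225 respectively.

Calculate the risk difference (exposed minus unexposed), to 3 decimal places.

0.208

From the description: a = 105, b = 180, c = 43, d = 225.
Risk in exposed = 105/285 = 0.368421; risk in unexposed = 43/268 = 0.160448.
Risk difference = 0.368421 − 0.160448 = 0.207973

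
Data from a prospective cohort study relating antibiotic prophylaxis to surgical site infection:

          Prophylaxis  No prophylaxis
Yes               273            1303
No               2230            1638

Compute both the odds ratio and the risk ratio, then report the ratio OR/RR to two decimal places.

Reading the table with exposure as columns: a = 273 (Prophylaxis, case), b = 2230 (Prophylaxis, non-case), c = 1303 (No prophylaxis, case), d = 1638.
OR = (273·1638)/(2230·1303) = 447174/2905690 = 0.15390
Risk in exposed = 273/2503 = 0.10907; risk in unexposed = 1303/2941 = 0.44305; RR = 0.24618
OR/RR = 0.15390 / 0.24618 = 0.62514
The outcome is not rare, so the OR lies further from 1 than the RR.

0.63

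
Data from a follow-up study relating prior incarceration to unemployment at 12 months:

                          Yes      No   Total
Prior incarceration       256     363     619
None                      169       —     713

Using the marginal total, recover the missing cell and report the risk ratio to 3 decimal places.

The missing cell is in the unexposed row: 713 − 169 = 544.
So a = 256, b = 363, c = 169, d = 544.
RR = [a/(a+b)] / [c/(c+d)] = (256/619) / (169/713) = 0.41357/0.23703 = 1.74483

1.745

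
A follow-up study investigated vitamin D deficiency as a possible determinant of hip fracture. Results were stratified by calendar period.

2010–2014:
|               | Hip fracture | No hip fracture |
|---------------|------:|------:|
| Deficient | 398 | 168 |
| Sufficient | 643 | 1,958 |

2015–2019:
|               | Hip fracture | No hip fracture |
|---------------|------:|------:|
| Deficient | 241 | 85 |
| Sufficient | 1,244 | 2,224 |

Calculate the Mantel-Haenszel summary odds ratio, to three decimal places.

6.249

OR_MH = Σ(aᵢdᵢ/nᵢ) / Σ(bᵢcᵢ/nᵢ), where nᵢ is the stratum total.
Stratum 1 (2010–2014): n = 3167; a·d/n = 398·1958/3167 = 246.0638; b·c/n = 168·643/3167 = 34.1093
Stratum 2 (2015–2019): n = 3794; a·d/n = 241·2224/3794 = 141.2715; b·c/n = 85·1244/3794 = 27.8703
OR_MH = (246.0638 + 141.2715) / (34.1093 + 27.8703) = 387.3353 / 61.9796 = 6.24940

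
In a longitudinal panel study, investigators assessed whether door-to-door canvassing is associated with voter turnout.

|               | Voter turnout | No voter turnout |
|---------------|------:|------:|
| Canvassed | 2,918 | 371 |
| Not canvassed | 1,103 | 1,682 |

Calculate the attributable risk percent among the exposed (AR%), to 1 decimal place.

55.4

Cells: a = 2918, b = 371, c = 1103, d = 1682.
Risk in exposed = 2918/3289 = 0.88720; risk in unexposed = 1103/2785 = 0.39605.
RR = 0.88720/0.39605 = 2.24012
AR% = (RR − 1)/RR × 100 = (2.24012 − 1)/2.24012 × 100 = 55.3595%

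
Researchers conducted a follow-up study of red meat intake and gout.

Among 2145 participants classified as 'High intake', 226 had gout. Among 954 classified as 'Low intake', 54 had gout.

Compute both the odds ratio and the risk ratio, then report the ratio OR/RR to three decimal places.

1.054

From the description: a = 226, b = 1919, c = 54, d = 900.
OR = (226·900)/(1919·54) = 203400/103626 = 1.96283
Risk in exposed = 226/2145 = 0.10536; risk in unexposed = 54/954 = 0.05660; RR = 1.86138
OR/RR = 1.96283 / 1.86138 = 1.05450
The outcome is not rare, so the OR lies further from 1 than the RR.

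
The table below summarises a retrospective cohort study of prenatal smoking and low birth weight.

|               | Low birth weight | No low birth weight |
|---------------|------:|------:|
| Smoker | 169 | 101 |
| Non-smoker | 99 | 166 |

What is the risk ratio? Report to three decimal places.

1.675

Cells: a = 169, b = 101, c = 99, d = 166.
Risk in exposed = 169/270 = 0.62593; risk in unexposed = 99/265 = 0.37358.
RR = 0.62593 / 0.37358 = 1.67546
The risk among the exposed is 1.68 times that among the unexposed.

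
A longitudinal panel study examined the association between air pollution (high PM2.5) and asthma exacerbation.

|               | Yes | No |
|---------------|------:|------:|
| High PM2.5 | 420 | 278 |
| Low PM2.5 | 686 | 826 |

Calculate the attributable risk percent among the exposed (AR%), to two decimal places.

Cells: a = 420, b = 278, c = 686, d = 826.
Risk in exposed = 420/698 = 0.60172; risk in unexposed = 686/1512 = 0.45370.
RR = 0.60172/0.45370 = 1.32624
AR% = (RR − 1)/RR × 100 = (1.32624 − 1)/1.32624 × 100 = 24.5988%

24.60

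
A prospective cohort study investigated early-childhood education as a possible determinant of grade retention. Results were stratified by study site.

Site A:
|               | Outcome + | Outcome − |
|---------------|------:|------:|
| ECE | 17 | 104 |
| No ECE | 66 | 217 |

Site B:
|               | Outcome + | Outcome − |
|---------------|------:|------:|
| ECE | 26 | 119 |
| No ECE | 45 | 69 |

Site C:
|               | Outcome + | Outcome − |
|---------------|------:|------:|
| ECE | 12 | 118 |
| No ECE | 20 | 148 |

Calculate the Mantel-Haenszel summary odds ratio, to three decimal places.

0.483

OR_MH = Σ(aᵢdᵢ/nᵢ) / Σ(bᵢcᵢ/nᵢ), where nᵢ is the stratum total.
Stratum 1 (Site A): n = 404; a·d/n = 17·217/404 = 9.1312; b·c/n = 104·66/404 = 16.9901
Stratum 2 (Site B): n = 259; a·d/n = 26·69/259 = 6.9266; b·c/n = 119·45/259 = 20.6757
Stratum 3 (Site C): n = 298; a·d/n = 12·148/298 = 5.9597; b·c/n = 118·20/298 = 7.9195
OR_MH = (9.1312 + 6.9266 + 5.9597) / (16.9901 + 20.6757 + 7.9195) = 22.0176 / 45.5852 = 0.48300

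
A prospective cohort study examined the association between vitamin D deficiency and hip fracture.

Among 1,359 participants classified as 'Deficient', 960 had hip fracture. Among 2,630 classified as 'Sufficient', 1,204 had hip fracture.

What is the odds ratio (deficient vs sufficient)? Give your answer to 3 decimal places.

From the description: a = 960, b = 399, c = 1204, d = 1426.
OR = (a·d)/(b·c) = (960 × 1426) / (399 × 1204) = 1368960 / 480396 = 2.84965
The odds of hip fracture are about 2.85 times as high in the deficient group.

2.850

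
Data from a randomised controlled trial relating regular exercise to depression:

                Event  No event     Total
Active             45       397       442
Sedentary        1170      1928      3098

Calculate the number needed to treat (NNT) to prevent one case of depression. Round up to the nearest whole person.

Risk in treated group = 45/442 = 0.10181; risk in control = 1170/3098 = 0.37766.
Absolute risk reduction = 0.37766 − 0.10181 = 0.27585
NNT = 1 / ARR = 1 / 0.27585 = 3.625 → round up → 4

4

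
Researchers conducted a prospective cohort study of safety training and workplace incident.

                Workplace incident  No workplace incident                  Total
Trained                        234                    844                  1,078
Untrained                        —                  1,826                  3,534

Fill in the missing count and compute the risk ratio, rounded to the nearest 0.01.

0.45

The missing cell is in the unexposed row: 3534 − 1826 = 1708.
So a = 234, b = 844, c = 1708, d = 1826.
RR = [a/(a+b)] / [c/(c+d)] = (234/1078) / (1708/3534) = 0.21707/0.48331 = 0.44913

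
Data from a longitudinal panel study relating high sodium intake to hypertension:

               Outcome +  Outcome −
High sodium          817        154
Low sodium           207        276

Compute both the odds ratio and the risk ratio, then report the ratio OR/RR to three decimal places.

Cells: a = 817, b = 154, c = 207, d = 276.
OR = (817·276)/(154·207) = 225492/31878 = 7.07359
Risk in exposed = 817/971 = 0.84140; risk in unexposed = 207/483 = 0.42857; RR = 1.96327
OR/RR = 7.07359 / 1.96327 = 3.60297
The outcome is not rare, so the OR lies further from 1 than the RR.

3.603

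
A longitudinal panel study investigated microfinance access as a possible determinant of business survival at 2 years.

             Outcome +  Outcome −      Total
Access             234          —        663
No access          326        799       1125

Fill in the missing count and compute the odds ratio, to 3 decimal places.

1.337

The missing cell is in the exposed row: 663 − 234 = 429.
So a = 234, b = 429, c = 326, d = 799.
OR = (a·d)/(b·c) = (234 × 799) / (429 × 326) = 186966 / 139854 = 1.33687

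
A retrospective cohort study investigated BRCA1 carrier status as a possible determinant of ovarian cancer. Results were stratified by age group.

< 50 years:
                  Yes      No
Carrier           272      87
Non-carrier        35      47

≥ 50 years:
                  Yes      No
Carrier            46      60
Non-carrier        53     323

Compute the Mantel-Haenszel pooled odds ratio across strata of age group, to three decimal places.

4.430

OR_MH = Σ(aᵢdᵢ/nᵢ) / Σ(bᵢcᵢ/nᵢ), where nᵢ is the stratum total.
Stratum 1 (< 50 years): n = 441; a·d/n = 272·47/441 = 28.9887; b·c/n = 87·35/441 = 6.9048
Stratum 2 (≥ 50 years): n = 482; a·d/n = 46·323/482 = 30.8257; b·c/n = 60·53/482 = 6.5975
OR_MH = (28.9887 + 30.8257) / (6.9048 + 6.5975) = 59.8144 / 13.5023 = 4.42995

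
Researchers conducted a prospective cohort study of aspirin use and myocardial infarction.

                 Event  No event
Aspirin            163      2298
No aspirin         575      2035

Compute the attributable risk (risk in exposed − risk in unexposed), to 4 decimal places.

Cells: a = 163, b = 2298, c = 575, d = 2035.
Risk in exposed = 163/2461 = 0.066233; risk in unexposed = 575/2610 = 0.220307.
Risk difference = 0.066233 − 0.220307 = -0.154073

-0.1541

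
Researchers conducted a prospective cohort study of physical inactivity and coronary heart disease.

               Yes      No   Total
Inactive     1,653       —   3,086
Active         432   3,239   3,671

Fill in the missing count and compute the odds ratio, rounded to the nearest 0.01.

8.65

The missing cell is in the exposed row: 3086 − 1653 = 1433.
So a = 1653, b = 1433, c = 432, d = 3239.
OR = (a·d)/(b·c) = (1653 × 3239) / (1433 × 432) = 5354067 / 619056 = 8.64876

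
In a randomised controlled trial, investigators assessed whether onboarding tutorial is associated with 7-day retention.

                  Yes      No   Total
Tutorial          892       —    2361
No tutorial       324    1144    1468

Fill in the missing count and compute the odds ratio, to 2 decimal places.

2.14

The missing cell is in the exposed row: 2361 − 892 = 1469.
So a = 892, b = 1469, c = 324, d = 1144.
OR = (a·d)/(b·c) = (892 × 1144) / (1469 × 324) = 1020448 / 475956 = 2.14400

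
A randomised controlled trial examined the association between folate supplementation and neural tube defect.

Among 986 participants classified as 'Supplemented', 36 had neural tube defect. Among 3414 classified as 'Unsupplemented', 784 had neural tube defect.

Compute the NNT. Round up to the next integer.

Risk in treated group = 36/986 = 0.03651; risk in control = 784/3414 = 0.22964.
Absolute risk reduction = 0.22964 − 0.03651 = 0.19313
NNT = 1 / ARR = 1 / 0.19313 = 5.178 → round up → 6

6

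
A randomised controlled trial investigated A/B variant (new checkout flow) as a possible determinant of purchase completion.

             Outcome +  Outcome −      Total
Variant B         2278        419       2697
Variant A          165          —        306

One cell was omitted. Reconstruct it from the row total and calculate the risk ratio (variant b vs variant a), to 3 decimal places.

1.566

The missing cell is in the unexposed row: 306 − 165 = 141.
So a = 2278, b = 419, c = 165, d = 141.
RR = [a/(a+b)] / [c/(c+d)] = (2278/2697) / (165/306) = 0.84464/0.53922 = 1.56643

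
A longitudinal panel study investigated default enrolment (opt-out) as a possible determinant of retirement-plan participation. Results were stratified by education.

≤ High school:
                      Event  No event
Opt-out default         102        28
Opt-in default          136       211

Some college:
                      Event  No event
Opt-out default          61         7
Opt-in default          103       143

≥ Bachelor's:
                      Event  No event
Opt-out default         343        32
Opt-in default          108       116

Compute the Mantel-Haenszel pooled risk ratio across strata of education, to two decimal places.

1.97

RR_MH = Σ(aᵢ·n₀ᵢ/nᵢ) / Σ(cᵢ·n₁ᵢ/nᵢ), with n₁ᵢ = aᵢ+bᵢ (exposed), n₀ᵢ = cᵢ+dᵢ (unexposed), nᵢ = n₁ᵢ+n₀ᵢ.
Stratum 1 (≤ High school): n₁ = 130, n₀ = 347, n = 477; a·n₀/n = 102·347/477 = 74.2013; c·n₁/n = 136·130/477 = 37.0650
Stratum 2 (Some college): n₁ = 68, n₀ = 246, n = 314; a·n₀/n = 61·246/314 = 47.7898; c·n₁/n = 103·68/314 = 22.3057
Stratum 3 (≥ Bachelor's): n₁ = 375, n₀ = 224, n = 599; a·n₀/n = 343·224/599 = 128.2671; c·n₁/n = 108·375/599 = 67.6127
RR_MH = (74.2013 + 47.7898 + 128.2671) / (37.0650 + 22.3057 + 67.6127) = 250.2582 / 126.9834 = 1.97079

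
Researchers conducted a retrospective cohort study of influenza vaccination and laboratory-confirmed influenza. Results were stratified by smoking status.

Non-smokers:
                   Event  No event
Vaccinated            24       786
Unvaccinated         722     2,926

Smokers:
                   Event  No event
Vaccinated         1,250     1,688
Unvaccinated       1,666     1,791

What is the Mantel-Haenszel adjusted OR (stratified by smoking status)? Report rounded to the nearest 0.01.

OR_MH = Σ(aᵢdᵢ/nᵢ) / Σ(bᵢcᵢ/nᵢ), where nᵢ is the stratum total.
Stratum 1 (Non-smokers): n = 4458; a·d/n = 24·2926/4458 = 15.7524; b·c/n = 786·722/4458 = 127.2974
Stratum 2 (Smokers): n = 6395; a·d/n = 1250·1791/6395 = 350.0782; b·c/n = 1688·1666/6395 = 439.7511
OR_MH = (15.7524 + 350.0782) / (127.2974 + 439.7511) = 365.8305 / 567.0485 = 0.64515

0.65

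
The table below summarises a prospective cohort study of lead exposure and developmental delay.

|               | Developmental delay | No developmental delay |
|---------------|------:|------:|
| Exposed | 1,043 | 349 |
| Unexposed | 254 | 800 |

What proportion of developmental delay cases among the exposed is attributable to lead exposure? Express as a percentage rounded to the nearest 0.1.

67.8

Cells: a = 1043, b = 349, c = 254, d = 800.
Risk in exposed = 1043/1392 = 0.74928; risk in unexposed = 254/1054 = 0.24099.
RR = 0.74928/0.24099 = 3.10922
AR% = (RR − 1)/RR × 100 = (3.10922 − 1)/3.10922 × 100 = 67.8376%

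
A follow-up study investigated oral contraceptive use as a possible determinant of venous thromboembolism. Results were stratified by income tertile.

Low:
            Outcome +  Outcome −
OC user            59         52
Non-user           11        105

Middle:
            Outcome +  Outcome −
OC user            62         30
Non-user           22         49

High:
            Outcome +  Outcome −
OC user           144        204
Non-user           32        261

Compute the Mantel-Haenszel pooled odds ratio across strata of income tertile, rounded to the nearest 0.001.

6.241

OR_MH = Σ(aᵢdᵢ/nᵢ) / Σ(bᵢcᵢ/nᵢ), where nᵢ is the stratum total.
Stratum 1 (Low): n = 227; a·d/n = 59·105/227 = 27.2907; b·c/n = 52·11/227 = 2.5198
Stratum 2 (Middle): n = 163; a·d/n = 62·49/163 = 18.6380; b·c/n = 30·22/163 = 4.0491
Stratum 3 (High): n = 641; a·d/n = 144·261/641 = 58.6334; b·c/n = 204·32/641 = 10.1841
OR_MH = (27.2907 + 18.6380 + 58.6334) / (2.5198 + 4.0491 + 10.1841) = 104.5622 / 16.7530 = 6.24140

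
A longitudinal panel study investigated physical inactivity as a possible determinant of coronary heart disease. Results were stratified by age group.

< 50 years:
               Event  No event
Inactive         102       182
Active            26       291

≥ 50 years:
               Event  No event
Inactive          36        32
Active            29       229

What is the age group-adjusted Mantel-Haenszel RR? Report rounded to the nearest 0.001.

RR_MH = Σ(aᵢ·n₀ᵢ/nᵢ) / Σ(cᵢ·n₁ᵢ/nᵢ), with n₁ᵢ = aᵢ+bᵢ (exposed), n₀ᵢ = cᵢ+dᵢ (unexposed), nᵢ = n₁ᵢ+n₀ᵢ.
Stratum 1 (< 50 years): n₁ = 284, n₀ = 317, n = 601; a·n₀/n = 102·317/601 = 53.8003; c·n₁/n = 26·284/601 = 12.2862
Stratum 2 (≥ 50 years): n₁ = 68, n₀ = 258, n = 326; a·n₀/n = 36·258/326 = 28.4908; c·n₁/n = 29·68/326 = 6.0491
RR_MH = (53.8003 + 28.4908) / (12.2862 + 6.0491) = 82.2911 / 18.3353 = 4.48813

4.488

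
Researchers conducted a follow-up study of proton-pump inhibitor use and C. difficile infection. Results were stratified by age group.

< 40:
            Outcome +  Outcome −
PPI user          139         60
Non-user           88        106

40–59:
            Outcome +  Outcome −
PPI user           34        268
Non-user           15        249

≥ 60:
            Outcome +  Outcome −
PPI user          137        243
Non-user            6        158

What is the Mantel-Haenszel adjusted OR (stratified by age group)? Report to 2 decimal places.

3.97

OR_MH = Σ(aᵢdᵢ/nᵢ) / Σ(bᵢcᵢ/nᵢ), where nᵢ is the stratum total.
Stratum 1 (< 40): n = 393; a·d/n = 139·106/393 = 37.4911; b·c/n = 60·88/393 = 13.4351
Stratum 2 (40–59): n = 566; a·d/n = 34·249/566 = 14.9576; b·c/n = 268·15/566 = 7.1025
Stratum 3 (≥ 60): n = 544; a·d/n = 137·158/544 = 39.7904; b·c/n = 243·6/544 = 2.6801
OR_MH = (37.4911 + 14.9576 + 39.7904) / (13.4351 + 7.1025 + 2.6801) = 92.2391 / 23.2177 = 3.97279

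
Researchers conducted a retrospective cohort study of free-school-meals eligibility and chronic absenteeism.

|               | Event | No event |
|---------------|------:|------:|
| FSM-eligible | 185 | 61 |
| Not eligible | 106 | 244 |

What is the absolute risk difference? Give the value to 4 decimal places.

0.4492

Cells: a = 185, b = 61, c = 106, d = 244.
Risk in exposed = 185/246 = 0.752033; risk in unexposed = 106/350 = 0.302857.
Risk difference = 0.752033 − 0.302857 = 0.449175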